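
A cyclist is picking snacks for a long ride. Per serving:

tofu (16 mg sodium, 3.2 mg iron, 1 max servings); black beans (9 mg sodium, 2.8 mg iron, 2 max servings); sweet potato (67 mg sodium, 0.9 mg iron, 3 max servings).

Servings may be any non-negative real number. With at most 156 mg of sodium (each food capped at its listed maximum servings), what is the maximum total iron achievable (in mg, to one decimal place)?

Iron per mg sodium: black beans 0.3111, tofu 0.2, sweet potato 0.01343.
Take 2 servings of black beans: uses 18 mg sodium, +5.6 mg iron (running total 5.6 mg).
Take 1 serving of tofu: uses 16 mg sodium, +3.2 mg iron (running total 8.8 mg).
Take 1.821 servings of sweet potato: uses 122 mg sodium, +1.6 mg iron (running total 10.4 mg).
Greedy by best ratio exhausts the sodium allowance optimally: 10.4 mg.

10.4 mg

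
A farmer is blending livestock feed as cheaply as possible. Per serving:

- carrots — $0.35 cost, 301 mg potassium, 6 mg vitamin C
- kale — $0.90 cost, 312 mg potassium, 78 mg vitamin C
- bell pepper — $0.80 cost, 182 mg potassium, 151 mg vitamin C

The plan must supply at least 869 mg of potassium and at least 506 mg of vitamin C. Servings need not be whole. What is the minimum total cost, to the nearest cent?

$2.96

The cheapest plan sits at a corner of the feasible region — with two constraints it uses at most two foods.
carrots only: max(869/301, 506/6) = 84.33 servings → $29.52.
kale only: max(869/312, 506/78) = 6.487 servings → $5.84.
bell pepper only: max(869/182, 506/151) = 4.775 servings → $3.82.
carrots + kale: the both-tight solution has a negative serving — not a feasible corner.
carrots + bell pepper with both tight: 0.8821 servings and 3.316 servings → $2.96.
kale + bell pepper with both tight: 1.189 servings and 2.737 servings → $3.26.
Cheapest feasible corner: $2.96.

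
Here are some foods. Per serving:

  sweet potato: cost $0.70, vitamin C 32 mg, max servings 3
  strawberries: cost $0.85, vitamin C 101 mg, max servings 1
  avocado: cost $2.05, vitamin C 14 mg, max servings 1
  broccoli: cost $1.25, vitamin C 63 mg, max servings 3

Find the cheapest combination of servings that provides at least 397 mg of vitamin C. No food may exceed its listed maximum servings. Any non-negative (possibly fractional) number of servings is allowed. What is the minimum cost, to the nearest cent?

$8.31

Cost per mg of vitamin C: strawberries $0.0084, broccoli $0.0198, sweet potato $0.0219, avocado $0.1464.
Take 1 serving of strawberries: +101.0 mg vitamin C for $0.85 (total $0.85, still need 296.0 mg).
Take 3 servings of broccoli: +189.0 mg vitamin C for $3.75 (total $4.60, still need 107.0 mg).
Take 3 servings of sweet potato: +96.0 mg vitamin C for $2.10 (total $6.70, still need 11.0 mg).
Take 0.7857 servings of avocado: +11.0 mg vitamin C for $1.61 (total $8.31, still need 0.0 mg).
Filling from the cheapest source first is optimal under one linear minimum: $8.31.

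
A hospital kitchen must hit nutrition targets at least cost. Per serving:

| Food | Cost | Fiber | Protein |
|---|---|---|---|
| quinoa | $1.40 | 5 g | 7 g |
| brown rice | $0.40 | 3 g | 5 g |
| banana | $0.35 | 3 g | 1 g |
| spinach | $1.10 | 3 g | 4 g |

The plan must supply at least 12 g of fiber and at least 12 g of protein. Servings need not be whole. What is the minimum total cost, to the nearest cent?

$1.50

quinoa only: max(12/5, 12/7) = 2.4 servings → $3.36.
brown rice only: max(12/3, 12/5) = 4 servings → $1.60.
banana only: max(12/3, 12/1) = 12 servings → $4.20.
spinach only: max(12/3, 12/4) = 4 servings → $4.40.
quinoa + brown rice: intersection lies outside the first quadrant.
quinoa + banana with both tight: 1.5 servings and 1.5 servings → $2.62.
quinoa + spinach: intersection lies outside the first quadrant.
brown rice + banana with both tight: 2 servings and 2 servings → $1.50.
brown rice + spinach: the both-tight solution has a negative serving — not a feasible corner.
banana + spinach with both tight: 1.333 servings and 2.667 servings → $3.40.
So the least-cost plan costs $1.50.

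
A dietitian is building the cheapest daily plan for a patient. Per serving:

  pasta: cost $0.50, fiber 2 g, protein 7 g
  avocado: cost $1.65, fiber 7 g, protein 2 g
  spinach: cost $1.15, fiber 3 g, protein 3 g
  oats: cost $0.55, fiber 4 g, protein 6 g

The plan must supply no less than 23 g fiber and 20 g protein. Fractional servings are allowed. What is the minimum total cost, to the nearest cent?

pasta only: max(23/2, 20/7) = 11.5 servings → $5.75.
avocado only: max(23/7, 20/2) = 10 servings → $16.50.
spinach only: max(23/3, 20/3) = 7.667 servings → $8.82.
oats only: max(23/4, 20/6) = 5.75 servings → $3.16.
pasta + avocado with both tight: 2.089 servings and 2.689 servings → $5.48.
pasta + spinach: the both-tight solution has a negative serving — not a feasible corner.
pasta + oats: intersection lies outside the first quadrant.
avocado + spinach with both tight: 0.6 servings and 6.267 servings → $8.20.
avocado + oats with both tight: 1.706 servings and 2.765 servings → $4.34.
spinach + oats: the both-tight solution has a negative serving — not a feasible corner.
Cheapest feasible corner: $3.16.

$3.16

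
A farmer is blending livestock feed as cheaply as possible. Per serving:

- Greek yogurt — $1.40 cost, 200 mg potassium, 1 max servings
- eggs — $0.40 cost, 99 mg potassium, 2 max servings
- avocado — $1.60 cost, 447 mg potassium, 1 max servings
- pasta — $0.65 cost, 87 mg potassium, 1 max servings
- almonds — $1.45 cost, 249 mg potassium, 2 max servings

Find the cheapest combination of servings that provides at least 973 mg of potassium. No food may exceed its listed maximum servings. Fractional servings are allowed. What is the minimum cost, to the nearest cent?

Cost per mg of potassium: avocado $0.0036, eggs $0.0040, almonds $0.0058, Greek yogurt $0.0070, pasta $0.0075.
Take 1 serving of avocado: +447.0 mg potassium for $1.60 (total $1.60, still need 526.0 mg).
Take 2 servings of eggs: +198.0 mg potassium for $0.80 (total $2.40, still need 328.0 mg).
Take 1.317 servings of almonds: +328.0 mg potassium for $1.91 (total $4.31, still need 0.0 mg).
Filling from the cheapest source first is optimal under one linear minimum: $4.31.

$4.31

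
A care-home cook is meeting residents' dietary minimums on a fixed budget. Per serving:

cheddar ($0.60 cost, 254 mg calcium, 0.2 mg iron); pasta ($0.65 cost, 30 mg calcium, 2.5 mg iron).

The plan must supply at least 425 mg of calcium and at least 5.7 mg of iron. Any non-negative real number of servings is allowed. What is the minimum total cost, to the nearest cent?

$2.26

Check every corner: each single food scaled to meet both minima, and each pair solved so both constraints bind.
cheddar only: max(425/254, 5.7/0.2) = 28.5 servings → $17.10.
pasta only: max(425/30, 5.7/2.5) = 14.17 servings → $9.21.
cheddar + pasta with both tight: 1.417 servings and 2.167 servings → $2.26.
The minimum over all feasible corners is $2.26.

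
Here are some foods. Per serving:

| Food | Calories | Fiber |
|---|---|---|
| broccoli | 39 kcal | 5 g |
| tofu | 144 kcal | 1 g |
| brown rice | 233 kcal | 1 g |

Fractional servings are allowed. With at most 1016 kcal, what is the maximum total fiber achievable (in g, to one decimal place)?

130.3 g

Fiber per kcal: broccoli 0.1282, tofu 0.006944, brown rice 0.004292.
With no serving limits, spend the whole calories allowance on broccoli: 1016 kcal / 39 kcal × 5 g = 130.3 g.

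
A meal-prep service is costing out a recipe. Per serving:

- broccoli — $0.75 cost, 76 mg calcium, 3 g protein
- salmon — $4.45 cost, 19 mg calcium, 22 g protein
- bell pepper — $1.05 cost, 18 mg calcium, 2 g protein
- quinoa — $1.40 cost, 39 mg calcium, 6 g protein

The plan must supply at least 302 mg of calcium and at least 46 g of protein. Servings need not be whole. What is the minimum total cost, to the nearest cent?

$9.82

With two linear requirements the optimum uses one or two foods; enumerate the corners.
broccoli only: max(302/76, 46/3) = 15.33 servings → $11.50.
salmon only: max(302/19, 46/22) = 15.89 servings → $70.73.
bell pepper only: max(302/18, 46/2) = 23 servings → $24.15.
quinoa only: max(302/39, 46/6) = 7.744 servings → $10.84.
broccoli + salmon with both tight: 3.573 servings and 1.604 servings → $9.82.
broccoli + bell pepper: the both-tight solution has a negative serving — not a feasible corner.
broccoli + quinoa with both tight: 0.0531 servings and 7.64 servings → $10.74.
salmon + bell pepper with both tight: 0.6257 servings and 16.12 servings → $19.71.
salmon + quinoa: the both-tight solution has a negative serving — not a feasible corner.
bell pepper + quinoa with both tight: 0.6 servings and 7.467 servings → $11.08.
Cheapest feasible corner: $9.82.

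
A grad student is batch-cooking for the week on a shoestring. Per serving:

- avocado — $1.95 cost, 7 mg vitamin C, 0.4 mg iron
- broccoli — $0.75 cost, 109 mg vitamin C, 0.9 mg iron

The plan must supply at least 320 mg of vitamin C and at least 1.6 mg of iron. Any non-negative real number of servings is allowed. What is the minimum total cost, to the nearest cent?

With two linear requirements the optimum uses one or two foods; enumerate the corners.
avocado only: max(320/7, 1.6/0.4) = 45.71 servings → $89.14.
broccoli only: max(320/109, 1.6/0.9) = 2.936 servings → $2.20.
avocado + broccoli with both targets exact would need a negative amount; discard.
The minimum over all feasible corners is $2.20.

$2.20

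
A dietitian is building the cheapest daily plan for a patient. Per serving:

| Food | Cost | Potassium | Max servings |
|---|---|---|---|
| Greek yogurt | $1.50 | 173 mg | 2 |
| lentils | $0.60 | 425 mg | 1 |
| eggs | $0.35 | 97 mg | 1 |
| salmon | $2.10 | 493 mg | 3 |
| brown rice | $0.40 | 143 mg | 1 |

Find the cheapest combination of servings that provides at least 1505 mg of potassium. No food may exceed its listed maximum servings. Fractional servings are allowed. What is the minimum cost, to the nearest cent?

Cost per mg of potassium: lentils $0.0014, brown rice $0.0028, eggs $0.0036, salmon $0.0043, Greek yogurt $0.0087.
Take 1 serving of lentils: +425.0 mg potassium for $0.60 (total $0.60, still need 1080.0 mg).
Take 1 serving of brown rice: +143.0 mg potassium for $0.40 (total $1.00, still need 937.0 mg).
Take 1 serving of eggs: +97.0 mg potassium for $0.35 (total $1.35, still need 840.0 mg).
Take 1.704 servings of salmon: +840.0 mg potassium for $3.58 (total $4.93, still need 0.0 mg).
Greedy by cheapest-per-mg is optimal for a single linear constraint, so the minimum cost is $4.93.

$4.93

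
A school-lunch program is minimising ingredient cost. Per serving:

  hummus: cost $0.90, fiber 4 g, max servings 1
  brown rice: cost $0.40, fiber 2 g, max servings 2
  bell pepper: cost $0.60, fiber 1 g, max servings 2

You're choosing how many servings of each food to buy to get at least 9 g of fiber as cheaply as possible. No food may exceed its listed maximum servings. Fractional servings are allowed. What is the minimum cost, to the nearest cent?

$2.30

Cost per g of fiber: brown rice $0.2000, hummus $0.2250, bell pepper $0.6000.
Take 2 servings of brown rice: +4.0 g fiber for $0.80 (total $0.80, still need 5.0 g).
Take 1 serving of hummus: +4.0 g fiber for $0.90 (total $1.70, still need 1.0 g).
Take 1 serving of bell pepper: +1.0 g fiber for $0.60 (total $2.30, still need 0.0 g).
Filling from the cheapest source first is optimal under one linear minimum: $2.30.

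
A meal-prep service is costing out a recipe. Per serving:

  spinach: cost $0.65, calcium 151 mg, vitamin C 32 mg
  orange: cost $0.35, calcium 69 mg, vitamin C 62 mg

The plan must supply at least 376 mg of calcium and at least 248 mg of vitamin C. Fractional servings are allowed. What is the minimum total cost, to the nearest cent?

$1.81

With two linear requirements the optimum uses one or two foods; enumerate the corners.
spinach only: max(376/151, 248/32) = 7.75 servings → $5.04.
orange only: max(376/69, 248/62) = 5.449 servings → $1.91.
spinach + orange with both tight: 0.8666 servings and 3.553 servings → $1.81.
So the least-cost plan costs $1.81.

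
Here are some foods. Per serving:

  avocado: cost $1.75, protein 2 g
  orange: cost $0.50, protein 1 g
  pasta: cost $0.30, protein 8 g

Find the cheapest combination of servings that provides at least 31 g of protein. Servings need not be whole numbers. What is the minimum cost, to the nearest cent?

$1.16

Cost per g of protein: pasta $0.0375, orange $0.5000, avocado $0.8750.
With no serving limits, use only pasta: 31 g / 8 g = 3.875 servings × $0.30 = $1.16.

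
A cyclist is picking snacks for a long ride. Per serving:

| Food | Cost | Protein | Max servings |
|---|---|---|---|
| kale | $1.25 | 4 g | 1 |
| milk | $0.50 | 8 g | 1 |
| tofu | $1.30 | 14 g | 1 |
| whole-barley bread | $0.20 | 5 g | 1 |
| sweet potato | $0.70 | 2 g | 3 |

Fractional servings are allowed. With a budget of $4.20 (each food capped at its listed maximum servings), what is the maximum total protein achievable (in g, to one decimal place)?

Protein per dollar: whole-barley bread 25, milk 16, tofu 10.77, kale 3.2, sweet potato 2.857.
Take 1 serving of whole-barley bread: spends $0.20, +5.0 g protein (running total 5.0 g).
Take 1 serving of milk: spends $0.50, +8.0 g protein (running total 13.0 g).
Take 1 serving of tofu: spends $1.30, +14.0 g protein (running total 27.0 g).
Take 1 serving of kale: spends $1.25, +4.0 g protein (running total 31.0 g).
Take 1.357 servings of sweet potato: spends $0.95, +2.7 g protein (running total 33.7 g).
Filling greedily by protein-per-dollar is optimal for one linear limit, giving 33.7 g.

33.7 g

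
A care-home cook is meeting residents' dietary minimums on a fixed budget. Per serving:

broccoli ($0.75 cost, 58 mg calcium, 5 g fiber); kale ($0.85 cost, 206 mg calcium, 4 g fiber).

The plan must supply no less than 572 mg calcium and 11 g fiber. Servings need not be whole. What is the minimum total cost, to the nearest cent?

$2.36

Minimising a linear cost over {calcium ≥ 572, fiber ≥ 11, servings ≥ 0} — the optimum is at a vertex, using one or two foods.
broccoli only: max(572/58, 11/5) = 9.862 servings → $7.40.
kale only: max(572/206, 11/4) = 2.777 servings → $2.36.
broccoli + kale: intersection lies outside the first quadrant.
Cheapest feasible corner: $2.36.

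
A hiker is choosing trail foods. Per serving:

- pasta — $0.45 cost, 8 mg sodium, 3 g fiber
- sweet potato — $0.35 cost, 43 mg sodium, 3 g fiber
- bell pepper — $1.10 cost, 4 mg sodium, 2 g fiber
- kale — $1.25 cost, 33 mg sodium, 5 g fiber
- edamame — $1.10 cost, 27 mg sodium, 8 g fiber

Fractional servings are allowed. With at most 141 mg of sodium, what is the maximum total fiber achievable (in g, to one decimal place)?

70.5 g

Fiber per mg sodium: bell pepper 0.5, pasta 0.375, edamame 0.2963, kale 0.1515, sweet potato 0.06977.
With no serving limits, spend the whole sodium allowance on bell pepper: 141 mg / 4 mg × 2 g = 70.5 g.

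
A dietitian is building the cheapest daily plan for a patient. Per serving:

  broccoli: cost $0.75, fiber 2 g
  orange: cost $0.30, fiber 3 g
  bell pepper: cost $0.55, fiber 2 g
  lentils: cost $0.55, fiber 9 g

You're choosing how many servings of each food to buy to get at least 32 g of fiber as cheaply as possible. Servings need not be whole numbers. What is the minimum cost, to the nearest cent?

$1.96

Cost per g of fiber: lentils $0.0611, orange $0.1000, bell pepper $0.2750, broccoli $0.3750.
With no serving limits, use only lentils: 32 g / 9 g = 3.556 servings × $0.55 = $1.96.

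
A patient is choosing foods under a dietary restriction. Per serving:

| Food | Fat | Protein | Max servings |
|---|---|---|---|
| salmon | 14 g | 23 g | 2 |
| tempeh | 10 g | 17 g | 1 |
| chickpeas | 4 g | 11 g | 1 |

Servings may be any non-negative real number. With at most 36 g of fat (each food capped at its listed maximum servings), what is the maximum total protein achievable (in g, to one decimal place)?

64.1 g

Protein per g fat: chickpeas 2.75, tempeh 1.7, salmon 1.643.
Take 1 serving of chickpeas: uses 4 g fat, +11.0 g protein (running total 11.0 g).
Take 1 serving of tempeh: uses 10 g fat, +17.0 g protein (running total 28.0 g).
Take 1.571 servings of salmon: uses 22 g fat, +36.1 g protein (running total 64.1 g).
Filling greedily by protein-per-g fat is optimal for one linear limit, giving 64.1 g.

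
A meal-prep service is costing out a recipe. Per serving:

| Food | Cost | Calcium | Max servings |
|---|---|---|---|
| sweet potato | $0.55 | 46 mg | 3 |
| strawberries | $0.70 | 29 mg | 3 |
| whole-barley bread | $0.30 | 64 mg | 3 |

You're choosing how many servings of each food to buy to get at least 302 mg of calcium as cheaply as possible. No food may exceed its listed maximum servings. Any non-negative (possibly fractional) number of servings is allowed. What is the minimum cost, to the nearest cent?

Cost per mg of calcium: whole-barley bread $0.0047, sweet potato $0.0120, strawberries $0.0241.
Take 3 servings of whole-barley bread: +192.0 mg calcium for $0.90 (total $0.90, still need 110.0 mg).
Take 2.391 servings of sweet potato: +110.0 mg calcium for $1.32 (total $2.22, still need 0.0 mg).
Greedy by cheapest-per-mg is optimal for a single linear constraint, so the minimum cost is $2.22.

$2.22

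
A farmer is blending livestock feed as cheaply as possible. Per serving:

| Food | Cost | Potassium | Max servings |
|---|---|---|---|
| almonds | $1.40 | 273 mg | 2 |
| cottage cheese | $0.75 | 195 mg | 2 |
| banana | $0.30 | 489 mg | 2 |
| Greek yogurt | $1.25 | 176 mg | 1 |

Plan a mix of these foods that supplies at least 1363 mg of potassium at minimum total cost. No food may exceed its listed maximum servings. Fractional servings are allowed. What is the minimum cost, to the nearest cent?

$2.08

Cost per mg of potassium: banana $0.0006, cottage cheese $0.0038, almonds $0.0051, Greek yogurt $0.0071.
Take 2 servings of banana: +978.0 mg potassium for $0.60 (total $0.60, still need 385.0 mg).
Take 1.974 servings of cottage cheese: +385.0 mg potassium for $1.48 (total $2.08, still need 0.0 mg).
Filling from the cheapest source first is optimal under one linear minimum: $2.08.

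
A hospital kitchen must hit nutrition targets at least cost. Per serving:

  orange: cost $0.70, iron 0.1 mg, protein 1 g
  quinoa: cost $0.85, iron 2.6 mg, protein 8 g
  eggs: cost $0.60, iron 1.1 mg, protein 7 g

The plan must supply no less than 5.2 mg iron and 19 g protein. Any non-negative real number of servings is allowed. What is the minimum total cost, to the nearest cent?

$1.90

An LP optimum is at a vertex; with two nutrient constraints at most two foods are used. Check each candidate.
orange only: max(5.2/0.1, 19/1) = 52 servings → $36.40.
quinoa only: max(5.2/2.6, 19/8) = 2.375 servings → $2.02.
eggs only: max(5.2/1.1, 19/7) = 4.727 servings → $2.84.
orange + quinoa with both tight: 4.333 servings and 1.833 servings → $4.59.
orange + eggs: the both-tight solution has a negative serving — not a feasible corner.
quinoa + eggs with both tight: 1.649 servings and 0.8298 servings → $1.90.
Cheapest feasible corner: $1.90.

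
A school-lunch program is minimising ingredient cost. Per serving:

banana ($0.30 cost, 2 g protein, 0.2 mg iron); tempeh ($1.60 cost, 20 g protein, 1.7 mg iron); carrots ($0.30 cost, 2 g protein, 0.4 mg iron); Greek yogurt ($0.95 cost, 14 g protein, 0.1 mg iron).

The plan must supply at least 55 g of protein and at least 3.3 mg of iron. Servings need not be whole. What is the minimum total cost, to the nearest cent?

$4.19

Two binding constraints pin down two serving amounts, so the optimal mix uses at most two foods. The candidates are each food alone (scaled to the tighter of protein/iron) and each pair with both constraints tight.
banana only: max(55/2, 3.3/0.2) = 27.5 servings → $8.25.
tempeh only: max(55/20, 3.3/1.7) = 2.75 servings → $4.40.
carrots only: max(55/2, 3.3/0.4) = 27.5 servings → $8.25.
Greek yogurt only: max(55/14, 3.3/0.1) = 33 servings → $31.35.
banana + tempeh: intersection lies outside the first quadrant.
banana + carrots: the both-tight solution has a negative serving — not a feasible corner.
banana + Greek yogurt with both tight: 15.65 servings and 1.692 servings → $6.30.
tempeh + carrots: the both-tight solution has a negative serving — not a feasible corner.
tempeh + Greek yogurt with both tight: 1.867 servings and 1.261 servings → $4.19.
carrots + Greek yogurt with both tight: 7.537 servings and 2.852 servings → $4.97.
The minimum over all feasible corners is $4.19.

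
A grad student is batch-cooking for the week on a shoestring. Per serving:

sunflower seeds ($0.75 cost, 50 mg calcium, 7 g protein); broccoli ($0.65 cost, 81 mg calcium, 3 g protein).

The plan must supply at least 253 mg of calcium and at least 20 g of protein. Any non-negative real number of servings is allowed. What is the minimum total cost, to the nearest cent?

A basic optimal solution has at most two foods positive. Try each food alone and each pair with both targets met exactly.
sunflower seeds only: max(253/50, 20/7) = 5.06 servings → $3.79.
broccoli only: max(253/81, 20/3) = 6.667 servings → $4.33.
sunflower seeds + broccoli with both tight: 2.065 servings and 1.849 servings → $2.75.
The minimum over all feasible corners is $2.75.

$2.75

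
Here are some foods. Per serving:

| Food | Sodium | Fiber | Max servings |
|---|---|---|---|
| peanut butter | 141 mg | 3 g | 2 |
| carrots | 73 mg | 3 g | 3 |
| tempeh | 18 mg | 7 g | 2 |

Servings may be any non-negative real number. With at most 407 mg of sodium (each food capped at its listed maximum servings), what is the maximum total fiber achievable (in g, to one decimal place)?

26.2 g

Fiber per mg sodium: tempeh 0.3889, carrots 0.0411, peanut butter 0.02128.
Take 2 servings of tempeh: uses 36 mg sodium, +14.0 g fiber (running total 14.0 g).
Take 3 servings of carrots: uses 219 mg sodium, +9.0 g fiber (running total 23.0 g).
Take 1.078 servings of peanut butter: uses 152 mg sodium, +3.2 g fiber (running total 26.2 g).
Filling greedily by fiber-per-mg sodium is optimal for one linear limit, giving 26.2 g.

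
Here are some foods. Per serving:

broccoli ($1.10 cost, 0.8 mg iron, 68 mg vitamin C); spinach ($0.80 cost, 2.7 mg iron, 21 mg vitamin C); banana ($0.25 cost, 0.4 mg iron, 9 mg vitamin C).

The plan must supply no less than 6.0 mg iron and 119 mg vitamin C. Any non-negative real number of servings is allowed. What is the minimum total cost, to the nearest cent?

$2.79

A basic optimal solution has at most two foods positive. Try each food alone and each pair with both targets met exactly.
broccoli only: max(6.0/0.8, 119/68) = 7.5 servings → $8.25.
spinach only: max(6.0/2.7, 119/21) = 5.667 servings → $4.53.
banana only: max(6.0/0.4, 119/9) = 15 servings → $3.75.
broccoli + spinach with both tight: 1.171 servings and 1.875 servings → $2.79.
broccoli + banana with both targets exact would need a negative amount; discard.
spinach + banana with both tight: 0.4025 servings and 12.28 servings → $3.39.
Cheapest feasible corner: $2.79.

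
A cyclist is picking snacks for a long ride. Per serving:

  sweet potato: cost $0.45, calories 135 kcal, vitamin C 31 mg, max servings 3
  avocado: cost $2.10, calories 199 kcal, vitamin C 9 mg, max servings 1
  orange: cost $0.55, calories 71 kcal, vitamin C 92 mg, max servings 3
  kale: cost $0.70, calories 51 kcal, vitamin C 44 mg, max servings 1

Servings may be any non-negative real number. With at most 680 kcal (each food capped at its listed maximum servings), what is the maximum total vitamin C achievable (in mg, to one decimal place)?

Vitamin C per kcal: orange 1.296, kale 0.8627, sweet potato 0.2296, avocado 0.04523.
Take 3 servings of orange: uses 213 kcal, +276.0 mg vitamin C (running total 276.0 mg).
Take 1 serving of kale: uses 51 kcal, +44.0 mg vitamin C (running total 320.0 mg).
Take 3 servings of sweet potato: uses 405 kcal, +93.0 mg vitamin C (running total 413.0 mg).
Take 0.05528 servings of avocado: uses 11 kcal, +0.5 mg vitamin C (running total 413.5 mg).
Greedy by best ratio exhausts the calories allowance optimally: 413.5 mg.

413.5 mg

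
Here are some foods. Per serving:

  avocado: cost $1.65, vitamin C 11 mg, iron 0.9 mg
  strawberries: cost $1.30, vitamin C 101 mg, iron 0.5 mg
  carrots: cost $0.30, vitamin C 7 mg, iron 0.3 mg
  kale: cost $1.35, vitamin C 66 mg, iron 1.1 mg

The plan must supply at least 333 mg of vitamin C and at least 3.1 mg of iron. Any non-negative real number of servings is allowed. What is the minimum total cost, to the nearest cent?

$5.23

Check every corner: each single food scaled to meet both minima, and each pair solved so both constraints bind.
avocado only: max(333/11, 3.1/0.9) = 30.27 servings → $49.95.
strawberries only: max(333/101, 3.1/0.5) = 6.2 servings → $8.06.
carrots only: max(333/7, 3.1/0.3) = 47.57 servings → $14.27.
kale only: max(333/66, 3.1/1.1) = 5.045 servings → $6.81.
avocado + strawberries with both tight: 1.717 servings and 3.11 servings → $6.88.
avocado + carrots: the both-tight solution has a negative serving — not a feasible corner.
avocado + kale: intersection lies outside the first quadrant.
strawberries + carrots with both tight: 2.918 servings and 5.47 servings → $5.43.
strawberries + kale with both tight: 2.07 servings and 1.877 servings → $5.23.
carrots + kale: intersection lies outside the first quadrant.
Cheapest feasible corner: $5.23.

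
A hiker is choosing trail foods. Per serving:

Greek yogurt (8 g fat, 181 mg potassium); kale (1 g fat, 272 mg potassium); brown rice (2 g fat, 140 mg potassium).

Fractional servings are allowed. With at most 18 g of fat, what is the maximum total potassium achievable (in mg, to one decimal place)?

Potassium per g fat: kale 272, brown rice 70, Greek yogurt 22.62.
With no serving limits, spend the whole fat allowance on kale: 18 g / 1 g × 272 mg = 4896.0 mg.

4896.0 mg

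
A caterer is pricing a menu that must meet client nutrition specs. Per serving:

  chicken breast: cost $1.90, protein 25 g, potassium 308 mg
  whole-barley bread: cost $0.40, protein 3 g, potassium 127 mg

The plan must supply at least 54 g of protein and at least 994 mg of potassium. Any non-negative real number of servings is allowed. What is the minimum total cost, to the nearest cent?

$4.73

This is a tiny linear program; its minimum lies at a vertex of the feasible set. List the vertices and price them.
chicken breast only: max(54/25, 994/308) = 3.227 servings → $6.13.
whole-barley bread only: max(54/3, 994/127) = 18 servings → $7.20.
chicken breast + whole-barley bread with both tight: 1.722 servings and 3.651 servings → $4.73.
The minimum over all feasible corners is $4.73.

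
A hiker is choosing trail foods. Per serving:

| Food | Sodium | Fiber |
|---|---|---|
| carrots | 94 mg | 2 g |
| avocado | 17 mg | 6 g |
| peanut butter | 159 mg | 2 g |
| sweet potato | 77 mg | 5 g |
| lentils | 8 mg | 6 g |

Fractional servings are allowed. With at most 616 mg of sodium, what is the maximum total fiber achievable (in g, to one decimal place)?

Fiber per mg sodium: lentils 0.75, avocado 0.3529, sweet potato 0.06494, carrots 0.02128, peanut butter 0.01258.
With no serving limits, spend the whole sodium allowance on lentils: 616 mg / 8 mg × 6 g = 462.0 g.

462.0 g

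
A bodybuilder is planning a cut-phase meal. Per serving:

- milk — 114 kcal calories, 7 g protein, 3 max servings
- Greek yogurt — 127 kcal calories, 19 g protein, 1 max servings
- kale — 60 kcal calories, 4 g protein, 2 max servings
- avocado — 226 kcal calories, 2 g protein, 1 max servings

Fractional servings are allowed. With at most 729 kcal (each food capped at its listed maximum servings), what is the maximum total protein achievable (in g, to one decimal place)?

49.2 g

Protein per kcal: Greek yogurt 0.1496, kale 0.06667, milk 0.0614, avocado 0.00885.
Take 1 serving of Greek yogurt: uses 127 kcal, +19.0 g protein (running total 19.0 g).
Take 2 servings of kale: uses 120 kcal, +8.0 g protein (running total 27.0 g).
Take 3 servings of milk: uses 342 kcal, +21.0 g protein (running total 48.0 g).
Take 0.6195 servings of avocado: uses 140 kcal, +1.2 g protein (running total 49.2 g).
Greedy by best ratio exhausts the calories allowance optimally: 49.2 g.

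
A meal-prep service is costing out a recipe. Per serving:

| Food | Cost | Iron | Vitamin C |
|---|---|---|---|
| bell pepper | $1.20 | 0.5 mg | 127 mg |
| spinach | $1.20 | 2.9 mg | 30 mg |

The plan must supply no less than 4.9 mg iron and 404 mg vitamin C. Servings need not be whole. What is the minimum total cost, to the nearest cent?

At the optimum either one food covers both requirements or two foods hit both targets exactly; no other combination can be cheaper.
bell pepper only: max(4.9/0.5, 404/127) = 9.8 servings → $11.76.
spinach only: max(4.9/2.9, 404/30) = 13.47 servings → $16.16.
bell pepper + spinach with both tight: 2.9 servings and 1.19 servings → $4.91.
The minimum over all feasible corners is $4.91.

$4.91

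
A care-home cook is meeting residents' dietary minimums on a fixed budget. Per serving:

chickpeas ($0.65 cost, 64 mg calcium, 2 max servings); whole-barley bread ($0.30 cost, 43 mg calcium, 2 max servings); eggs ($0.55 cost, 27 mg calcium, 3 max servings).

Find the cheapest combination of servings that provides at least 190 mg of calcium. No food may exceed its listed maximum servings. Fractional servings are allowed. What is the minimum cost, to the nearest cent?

Cost per mg of calcium: whole-barley bread $0.0070, chickpeas $0.0102, eggs $0.0204.
Take 2 servings of whole-barley bread: +86.0 mg calcium for $0.60 (total $0.60, still need 104.0 mg).
Take 1.625 servings of chickpeas: +104.0 mg calcium for $1.06 (total $1.66, still need 0.0 mg).
Filling from the cheapest source first is optimal under one linear minimum: $1.66.

$1.66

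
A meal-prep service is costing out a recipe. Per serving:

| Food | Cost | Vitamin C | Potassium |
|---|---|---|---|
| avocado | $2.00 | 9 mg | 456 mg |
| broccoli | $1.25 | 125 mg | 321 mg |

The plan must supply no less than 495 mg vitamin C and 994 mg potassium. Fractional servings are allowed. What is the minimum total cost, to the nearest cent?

Compare the cost at each extreme point of the feasible region.
avocado only: max(495/9, 994/456) = 55 servings → $110.00.
broccoli only: max(495/125, 994/321) = 3.96 servings → $4.95.
avocado + broccoli with both targets exact would need a negative amount; discard.
So the least-cost plan costs $4.95.

$4.95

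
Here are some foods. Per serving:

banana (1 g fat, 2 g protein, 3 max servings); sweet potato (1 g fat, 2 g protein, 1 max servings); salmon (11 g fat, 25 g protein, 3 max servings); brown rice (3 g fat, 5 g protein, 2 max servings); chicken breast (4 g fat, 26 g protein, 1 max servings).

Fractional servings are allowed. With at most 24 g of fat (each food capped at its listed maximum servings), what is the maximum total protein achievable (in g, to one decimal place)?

71.5 g

Protein per g fat: chicken breast 6.5, salmon 2.273, banana 2, sweet potato 2, brown rice 1.667.
Take 1 serving of chicken breast: uses 4 g fat, +26.0 g protein (running total 26.0 g).
Take 1.818 servings of salmon: uses 20 g fat, +45.5 g protein (running total 71.5 g).
Filling greedily by protein-per-g fat is optimal for one linear limit, giving 71.5 g.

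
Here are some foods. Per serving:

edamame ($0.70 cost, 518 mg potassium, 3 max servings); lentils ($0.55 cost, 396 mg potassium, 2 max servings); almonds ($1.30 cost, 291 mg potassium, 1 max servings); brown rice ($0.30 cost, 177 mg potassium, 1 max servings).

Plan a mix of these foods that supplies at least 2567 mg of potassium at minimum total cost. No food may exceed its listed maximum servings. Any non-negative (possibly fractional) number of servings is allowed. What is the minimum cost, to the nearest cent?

$3.70

Cost per mg of potassium: edamame $0.0014, lentils $0.0014, brown rice $0.0017, almonds $0.0045.
Take 3 servings of edamame: +1554.0 mg potassium for $2.10 (total $2.10, still need 1013.0 mg).
Take 2 servings of lentils: +792.0 mg potassium for $1.10 (total $3.20, still need 221.0 mg).
Take 1 serving of brown rice: +177.0 mg potassium for $0.30 (total $3.50, still need 44.0 mg).
Take 0.1512 servings of almonds: +44.0 mg potassium for $0.20 (total $3.70, still need 0.0 mg).
Greedy by cheapest-per-mg is optimal for a single linear constraint, so the minimum cost is $3.70.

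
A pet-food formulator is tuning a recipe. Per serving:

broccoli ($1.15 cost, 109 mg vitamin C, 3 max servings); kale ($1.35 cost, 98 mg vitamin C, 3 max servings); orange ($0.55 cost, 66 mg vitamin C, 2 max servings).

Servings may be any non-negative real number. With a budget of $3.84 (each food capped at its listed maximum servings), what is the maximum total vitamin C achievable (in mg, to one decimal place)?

391.7 mg

Vitamin C per dollar: orange 120, broccoli 94.78, kale 72.59.
Take 2 servings of orange: spends $1.10, +132.0 mg vitamin C (running total 132.0 mg).
Take 2.383 servings of broccoli: spends $2.74, +259.7 mg vitamin C (running total 391.7 mg).
Greedy by best ratio exhausts the cost allowance optimally: 391.7 mg.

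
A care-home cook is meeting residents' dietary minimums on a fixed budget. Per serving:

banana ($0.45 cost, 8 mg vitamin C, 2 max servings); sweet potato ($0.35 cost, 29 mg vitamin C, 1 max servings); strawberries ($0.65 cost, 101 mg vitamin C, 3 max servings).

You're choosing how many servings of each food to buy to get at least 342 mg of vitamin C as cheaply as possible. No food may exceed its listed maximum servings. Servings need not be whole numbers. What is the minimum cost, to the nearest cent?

$2.86

Cost per mg of vitamin C: strawberries $0.0064, sweet potato $0.0121, banana $0.0563.
Take 3 servings of strawberries: +303.0 mg vitamin C for $1.95 (total $1.95, still need 39.0 mg).
Take 1 serving of sweet potato: +29.0 mg vitamin C for $0.35 (total $2.30, still need 10.0 mg).
Take 1.25 servings of banana: +10.0 mg vitamin C for $0.56 (total $2.86, still need 0.0 mg).
Greedy by cheapest-per-mg is optimal for a single linear constraint, so the minimum cost is $2.86.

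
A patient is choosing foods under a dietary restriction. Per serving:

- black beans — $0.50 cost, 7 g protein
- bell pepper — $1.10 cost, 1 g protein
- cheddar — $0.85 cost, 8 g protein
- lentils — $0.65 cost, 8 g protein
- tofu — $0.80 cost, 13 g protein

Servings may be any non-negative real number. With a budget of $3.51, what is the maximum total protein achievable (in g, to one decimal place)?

Protein per dollar: tofu 16.25, black beans 14, lentils 12.31, cheddar 9.412, bell pepper 0.9091.
With no serving limits, spend the whole cost allowance on tofu: $3.51 / $0.80 × 13 g = 57.0 g.

57.0 g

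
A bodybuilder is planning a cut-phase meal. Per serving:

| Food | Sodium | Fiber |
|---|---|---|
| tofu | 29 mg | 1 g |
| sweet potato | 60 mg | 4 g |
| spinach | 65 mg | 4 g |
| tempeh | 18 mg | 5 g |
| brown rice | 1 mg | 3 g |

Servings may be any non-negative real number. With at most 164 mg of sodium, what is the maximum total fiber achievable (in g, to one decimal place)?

492.0 g

Fiber per mg sodium: brown rice 3, tempeh 0.2778, sweet potato 0.06667, spinach 0.06154, tofu 0.03448.
With no serving limits, spend the whole sodium allowance on brown rice: 164 mg / 1 mg × 3 g = 492.0 g.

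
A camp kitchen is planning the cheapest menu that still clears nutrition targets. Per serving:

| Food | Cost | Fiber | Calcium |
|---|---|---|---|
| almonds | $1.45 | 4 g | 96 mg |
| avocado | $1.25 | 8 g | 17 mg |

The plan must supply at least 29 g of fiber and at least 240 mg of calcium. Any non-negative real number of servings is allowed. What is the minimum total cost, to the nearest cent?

Minimising a linear cost over {fiber ≥ 29, calcium ≥ 240, servings ≥ 0} — the optimum is at a vertex, using one or two foods.
almonds only: max(29/4, 240/96) = 7.25 servings → $10.51.
avocado only: max(29/8, 240/17) = 14.12 servings → $17.65.
almonds + avocado with both tight: 2.039 servings and 2.606 servings → $6.21.
The minimum over all feasible corners is $6.21.

$6.21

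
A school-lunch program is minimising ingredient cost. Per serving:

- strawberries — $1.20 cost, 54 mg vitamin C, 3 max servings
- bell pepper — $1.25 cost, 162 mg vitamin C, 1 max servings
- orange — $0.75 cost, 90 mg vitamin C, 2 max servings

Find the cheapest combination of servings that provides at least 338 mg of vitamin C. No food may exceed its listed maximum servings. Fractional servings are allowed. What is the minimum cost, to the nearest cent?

$2.72

Cost per mg of vitamin C: bell pepper $0.0077, orange $0.0083, strawberries $0.0222.
Take 1 serving of bell pepper: +162.0 mg vitamin C for $1.25 (total $1.25, still need 176.0 mg).
Take 1.956 servings of orange: +176.0 mg vitamin C for $1.47 (total $2.72, still need 0.0 mg).
Filling from the cheapest source first is optimal under one linear minimum: $2.72.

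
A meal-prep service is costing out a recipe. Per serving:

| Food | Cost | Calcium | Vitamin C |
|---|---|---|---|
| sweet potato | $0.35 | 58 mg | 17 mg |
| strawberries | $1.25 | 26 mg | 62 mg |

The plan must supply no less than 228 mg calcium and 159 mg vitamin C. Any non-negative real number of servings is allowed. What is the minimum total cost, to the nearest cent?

$3.23

At the optimum either one food covers both requirements or two foods hit both targets exactly; no other combination can be cheaper.
sweet potato only: max(228/58, 159/17) = 9.353 servings → $3.27.
strawberries only: max(228/26, 159/62) = 8.769 servings → $10.96.
sweet potato + strawberries with both tight: 3.171 servings and 1.695 servings → $3.23.
So the least-cost plan costs $3.23.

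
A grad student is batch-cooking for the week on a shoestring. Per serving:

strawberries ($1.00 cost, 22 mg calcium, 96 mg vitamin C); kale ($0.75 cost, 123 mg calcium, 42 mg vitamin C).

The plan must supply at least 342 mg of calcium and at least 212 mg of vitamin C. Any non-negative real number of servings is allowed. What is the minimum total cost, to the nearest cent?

strawberries only: max(342/22, 212/96) = 15.55 servings → $15.55.
kale only: max(342/123, 212/42) = 5.048 servings → $3.79.
strawberries + kale with both tight: 1.076 servings and 2.588 servings → $3.02.
The minimum over all feasible corners is $3.02.

$3.02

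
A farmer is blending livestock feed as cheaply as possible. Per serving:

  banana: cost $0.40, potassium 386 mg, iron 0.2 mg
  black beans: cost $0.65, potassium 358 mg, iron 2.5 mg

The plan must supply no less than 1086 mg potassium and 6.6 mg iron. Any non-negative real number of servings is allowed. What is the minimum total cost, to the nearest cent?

$1.85

With two linear requirements the optimum uses one or two foods; enumerate the corners.
banana only: max(1086/386, 6.6/0.2) = 33 servings → $13.20.
black beans only: max(1086/358, 6.6/2.5) = 3.034 servings → $1.97.
banana + black beans with both tight: 0.3942 servings and 2.608 servings → $1.85.
Cheapest feasible corner: $1.85.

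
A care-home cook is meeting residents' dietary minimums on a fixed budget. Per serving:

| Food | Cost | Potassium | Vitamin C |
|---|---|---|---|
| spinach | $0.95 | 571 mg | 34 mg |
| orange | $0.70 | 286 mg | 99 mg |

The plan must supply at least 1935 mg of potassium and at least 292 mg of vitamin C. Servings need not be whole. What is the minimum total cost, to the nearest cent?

spinach only: max(1935/571, 292/34) = 8.588 servings → $8.16.
orange only: max(1935/286, 292/99) = 6.766 servings → $4.74.
spinach + orange with both tight: 2.309 servings and 2.157 servings → $3.70.
Cheapest feasible corner: $3.70.

$3.70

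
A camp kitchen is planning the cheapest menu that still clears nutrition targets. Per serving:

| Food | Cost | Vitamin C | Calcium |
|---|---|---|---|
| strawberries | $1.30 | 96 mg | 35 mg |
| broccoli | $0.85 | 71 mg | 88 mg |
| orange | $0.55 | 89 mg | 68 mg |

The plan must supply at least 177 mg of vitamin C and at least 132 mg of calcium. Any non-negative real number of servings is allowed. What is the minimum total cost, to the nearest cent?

$1.09

A basic optimal solution has at most two foods positive. Try each food alone and each pair with both targets met exactly.
strawberries only: max(177/96, 132/35) = 3.771 servings → $4.90.
broccoli only: max(177/71, 132/88) = 2.493 servings → $2.12.
orange only: max(177/89, 132/68) = 1.989 servings → $1.09.
strawberries + broccoli with both tight: 1.04 servings and 1.086 servings → $2.28.
strawberries + orange with both tight: 0.08438 servings and 1.898 servings → $1.15.
broccoli + orange: intersection lies outside the first quadrant.
The minimum over all feasible corners is $1.09.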